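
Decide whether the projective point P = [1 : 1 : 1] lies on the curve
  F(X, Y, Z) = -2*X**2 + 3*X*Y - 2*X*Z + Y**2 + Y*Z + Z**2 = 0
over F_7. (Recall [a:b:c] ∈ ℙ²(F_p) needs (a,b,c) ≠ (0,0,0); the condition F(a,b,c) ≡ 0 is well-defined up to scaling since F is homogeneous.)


F(1,1,1) ≡ 2 (mod 7); P is NOT on the curve.

Evaluate F(1, 1, 1) term-by-term (mod 7).
  -2*X**2 ↦ -2·1·1·1 = -2
  3*X*Y ↦ 3·1·1·1 = 3
  -2*X*Z ↦ -2·1·1·1 = -2
  Y**2 ↦ 1·1·1·1 = 1
  Y*Z ↦ 1·1·1·1 = 1
  Z**2 ↦ 1·1·1·1 = 1
Sum: F(1, 1, 1) = (-2) + (3) + (-2) + (1) + (1) + (1) = 2.
Reducing mod 7: 2 ≡ 2 (mod 7).
Since F(a, b, c) ≡ 2 ≠ 0 (mod 7), P does NOT lie on the curve.


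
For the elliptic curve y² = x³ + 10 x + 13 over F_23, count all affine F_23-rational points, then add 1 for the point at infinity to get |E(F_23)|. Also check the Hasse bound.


Affine points = {(0, 6), (0, 17), (1, 1), (1, 22), (2, 8), (2, 15), (3, 1), (3, 22), (4, 5), (4, 18), (5, 2), (5, 21), (6, 6), (6, 17), (7, 9), (7, 14), (9, 2), (9, 21), (10, 3), (10, 20), (17, 6), (17, 17), (19, 1), (19, 22), (20, 5), (20, 18), (21, 10), (21, 13), (22, 5), (22, 18)}; affine count = 30; |E(F_23)| = 31.

Discriminant check: Δ ∝ 4a³ + 27b² = 4·10³ + 27·13² = 4·1000 + 27·169 ≡ 7 (mod 23). Nonzero ⇒ E is nonsingular.
For each x ∈ F_23, compute rhs = x³ + 10·x + 13 mod 23, then count y ∈ F_23 with y² ≡ rhs.
  x = 0: rhs = 13, matching y values: 6, 17 (2 points).
  x = 1: rhs = 1, matching y values: 1, 22 (2 points).
  x = 2: rhs = 18, matching y values: 8, 15 (2 points).
  x = 3: rhs = 1, matching y values: 1, 22 (2 points).
  x = 4: rhs = 2, matching y values: 5, 18 (2 points).
  x = 5: rhs = 4, matching y values: 2, 21 (2 points).
  x = 6: rhs = 13, matching y values: 6, 17 (2 points).
  x = 7: rhs = 12, matching y values: 9, 14 (2 points).
  x = 8: rhs = 7, matching y values: none (0 points).
  x = 9: rhs = 4, matching y values: 2, 21 (2 points).
  x = 10: rhs = 9, matching y values: 3, 20 (2 points).
  x = 11: rhs = 5, matching y values: none (0 points).
  x = 12: rhs = 21, matching y values: none (0 points).
  x = 13: rhs = 17, matching y values: none (0 points).
  x = 14: rhs = 22, matching y values: none (0 points).
  x = 15: rhs = 19, matching y values: none (0 points).
  x = 16: rhs = 14, matching y values: none (0 points).
  x = 17: rhs = 13, matching y values: 6, 17 (2 points).
  x = 18: rhs = 22, matching y values: none (0 points).
  x = 19: rhs = 1, matching y values: 1, 22 (2 points).
  x = 20: rhs = 2, matching y values: 5, 18 (2 points).
  x = 21: rhs = 8, matching y values: 10, 13 (2 points).
  x = 22: rhs = 2, matching y values: 5, 18 (2 points).
Total affine count: 30.
Full point count |E(F_23)| = 30 + 1 = 31.
Hasse bound: |31 − (23+1)| = |7| = 7 ≤ 2√23 ≈ 9.5917 ✓.


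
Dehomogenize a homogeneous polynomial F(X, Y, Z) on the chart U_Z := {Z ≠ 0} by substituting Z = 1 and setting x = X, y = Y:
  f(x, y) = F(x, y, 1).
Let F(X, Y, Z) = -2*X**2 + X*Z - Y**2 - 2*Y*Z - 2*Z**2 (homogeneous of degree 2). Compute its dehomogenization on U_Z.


f(x, y) = -2*x**2 + x - y**2 - 2*y - 2

On U_Z we set Z = 1. Each monomial c·X^i·Y^j·Z^k in F becomes c·x^i·y^j·1^k = c·x^i·y^j.
Substituting Z = 1: F(X, Y, 1) = -2*x**2 + x - y**2 - 2*y - 2.
Note: deg(f) ≤ deg(F) = 2; strict inequality happens when F is divisible by Z (lost terms).


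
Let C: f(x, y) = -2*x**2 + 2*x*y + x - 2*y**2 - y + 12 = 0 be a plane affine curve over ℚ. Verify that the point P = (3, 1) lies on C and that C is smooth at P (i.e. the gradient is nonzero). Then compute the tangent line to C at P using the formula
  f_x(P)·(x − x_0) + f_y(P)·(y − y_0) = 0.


Tangent line at P: -9*x + y + 26 = 0.

Step 1: f(3, 1) = 0, so P lies on C.
Step 2: partial derivatives
  f_x(x, y) = -4*x + 2*y + 1, f_y(x, y) = 2*x - 4*y - 1.
  f_x(P) = -9, f_y(P) = 1 (gradient nonzero, so P is smooth).
Step 3: tangent line at P: -9·(x − 3) + 1·(y − 1) = 0.
Expanding: -9*x + y + 26 = 0.


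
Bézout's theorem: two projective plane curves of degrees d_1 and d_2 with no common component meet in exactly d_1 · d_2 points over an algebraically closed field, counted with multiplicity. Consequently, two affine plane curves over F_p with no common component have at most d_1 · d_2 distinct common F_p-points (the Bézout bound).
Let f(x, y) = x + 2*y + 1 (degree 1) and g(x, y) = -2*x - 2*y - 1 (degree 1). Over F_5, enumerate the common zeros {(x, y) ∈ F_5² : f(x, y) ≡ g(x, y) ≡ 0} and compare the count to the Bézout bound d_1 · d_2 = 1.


Common zeros: {(0, 2)}; count = 1; Bézout bound = 1.

deg(f) = 1, deg(g) = 1, so Bézout bound = 1.
Scan x ∈ F_5. For each x, list the y ∈ F_5 with f(x, y) ≡ 0 and those with g(x, y) ≡ 0 (mod 5); the common zeros in that column are the intersection.
  x = 0: f ≡ 0 at y ∈ {2}; g ≡ 0 at y ∈ {2}; common: {2}.
  x = 1: f ≡ 0 at y ∈ {4}; g ≡ 0 at y ∈ {1}; common: ∅.
  x = 2: f ≡ 0 at y ∈ {1}; g ≡ 0 at y ∈ {0}; common: ∅.
  x = 3: f ≡ 0 at y ∈ {3}; g ≡ 0 at y ∈ {4}; common: ∅.
  x = 4: f ≡ 0 at y ∈ {0}; g ≡ 0 at y ∈ {3}; common: ∅.
Collecting: common zeros = {(0, 2)}, so the count is 1.
Comparison with the Bézout bound: 1 ≤ 1 = deg(f)·deg(g), as expected for curves with no common component (the bound is attained).


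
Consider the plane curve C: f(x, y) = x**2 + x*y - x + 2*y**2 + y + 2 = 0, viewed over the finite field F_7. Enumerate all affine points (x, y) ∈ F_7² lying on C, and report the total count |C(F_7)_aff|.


Affine F_7-points: {(1, 2), (1, 4), (3, 1), (3, 4), (4, 0), (4, 1), (5, 2)}; count = 7.

For each of the 49 pairs (x, y) ∈ F_7², evaluate f(x, y) mod 7. Record the zeros.
  x = 0: [0↦2, 1↦5, 2↦5, 3↦2, 4↦3, 5↦1, 6↦3]  zeros at y ∈ ∅
  x = 1: [0↦2, 1↦6, 2↦0, 3↦5, 4↦0, 5↦6, 6↦2]  zeros at y ∈ {2, 4}
  x = 2: [0↦4, 1↦2, 2↦4, 3↦3, 4↦6, 5↦6, 6↦3]  zeros at y ∈ ∅
  x = 3: [0↦1, 1↦0, 2↦3, 3↦3, 4↦0, 5↦1, 6↦6]  zeros at y ∈ {1, 4}
  x = 4: [0↦0, 1↦0, 2↦4, 3↦5, 4↦3, 5↦5, 6↦4]  zeros at y ∈ {0, 1}
  x = 5: [0↦1, 1↦2, 2↦0, 3↦2, 4↦1, 5↦4, 6↦4]  zeros at y ∈ {2}
  x = 6: [0↦4, 1↦6, 2↦5, 3↦1, 4↦1, 5↦5, 6↦6]  zeros at y ∈ ∅
Collecting zeros: affine points = {(1, 2), (1, 4), (3, 1), (3, 4), (4, 0), (4, 1), (5, 2)}.
Total count |C(F_7)_aff| = 7.


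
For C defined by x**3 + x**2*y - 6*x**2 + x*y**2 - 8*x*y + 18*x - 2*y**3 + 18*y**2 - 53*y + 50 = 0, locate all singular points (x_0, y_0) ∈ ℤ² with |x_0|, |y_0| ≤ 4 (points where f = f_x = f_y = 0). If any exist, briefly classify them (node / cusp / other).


Singular points: {(1, 3)}; classification: cusp.

Compute partial derivatives:
  f_x = 3*x**2 + 2*x*y - 12*x + y**2 - 8*y + 18.
  f_y = x**2 + 2*x*y - 8*x - 6*y**2 + 36*y - 53.
Scan x_0 ∈ {−4, ..., 4}. For each x_0, f_y(x_0, y) is a polynomial in y; find its integer roots y ∈ {−4, ..., 4}, then test f_x and f at those candidates.
  x = -4: f_y(-4, y) = -6*y**2 + 28*y - 5; no integer root y with |y| ≤ 4.
  x = -3: f_y(-3, y) = -6*y**2 + 30*y - 20; no integer root y with |y| ≤ 4.
  x = -2: f_y(-2, y) = -6*y**2 + 32*y - 33; no integer root y with |y| ≤ 4.
  x = -1: f_y(-1, y) = -6*y**2 + 34*y - 44; vanishes at y ∈ {2}. (-1, 2): f_x = 17 ≠ 0.
  x = 0: f_y(0, y) = -6*y**2 + 36*y - 53; no integer root y with |y| ≤ 4.
  x = 1: f_y(1, y) = -6*y**2 + 38*y - 60; vanishes at y ∈ {3}. (1, 3): f_x = 0, f = 0 — SINGULAR.
  x = 2: f_y(2, y) = -6*y**2 + 40*y - 65; no integer root y with |y| ≤ 4.
  x = 3: f_y(3, y) = -6*y**2 + 42*y - 68; no integer root y with |y| ≤ 4.
  x = 4: f_y(4, y) = -6*y**2 + 44*y - 69; no integer root y with |y| ≤ 4.
Only singular point on the grid: (1, 3).
Classify: substitute x = 1 + u, y = 3 + v and expand: f = u**3 + u**2*v + u*v**2 - 2*v**3 + v**2.
No constant or linear terms (consistent with a singular point). Quadratic part: v**2. Cubic part: u**3 + u**2*v + u*v**2 - 2*v**3.
The quadratic part v**2 is a perfect square, so there is a single (double) tangent line v = 0, i.e. y = 3. Restricting the cubic part to that line (v = 0) leaves u**3 ≠ 0, so f is not divisible by v and the branch is v² ≈ -u**3 to lowest order — this is a cusp.
Classification: cusp.


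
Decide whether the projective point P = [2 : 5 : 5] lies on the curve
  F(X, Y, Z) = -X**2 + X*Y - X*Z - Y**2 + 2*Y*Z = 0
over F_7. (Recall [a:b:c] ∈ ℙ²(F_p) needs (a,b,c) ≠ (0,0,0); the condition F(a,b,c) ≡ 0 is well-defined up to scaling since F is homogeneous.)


F(2,5,5) ≡ 0 (mod 7); P is on the curve.

Evaluate F(2, 5, 5) term-by-term (mod 7).
  -X**2 ↦ -1·4·1·1 = -4
  X*Y ↦ 1·2·5·1 = 10
  -X*Z ↦ -1·2·1·5 = -10
  -Y**2 ↦ -1·1·25·1 = -25
  2*Y*Z ↦ 2·1·5·5 = 50
Sum: F(2, 5, 5) = (-4) + (10) + (-10) + (-25) + (50) = 21.
Reducing mod 7: 21 ≡ 0 (mod 7).
Since F(a, b, c) ≡ 0 (mod 7), P lies on the curve.


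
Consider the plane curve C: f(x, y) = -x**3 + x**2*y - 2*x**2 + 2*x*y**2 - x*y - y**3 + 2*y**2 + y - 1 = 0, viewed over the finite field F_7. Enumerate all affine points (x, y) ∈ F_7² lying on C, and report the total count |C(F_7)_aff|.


Affine F_7-points: {(0, 3), (1, 1), (1, 4), (1, 6), (6, 1), (6, 5)}; count = 6.

For each of the 49 pairs (x, y) ∈ F_7², evaluate f(x, y) mod 7. Record the zeros.
  x = 0: [0↦6, 1↦1, 2↦1, 3↦0, 4↦6, 5↦6, 6↦1]  zeros at y ∈ {3}
  x = 1: [0↦3, 1↦0, 2↦6, 3↦1, 4↦0, 5↦4, 6↦0]  zeros at y ∈ {1, 4, 6}
  x = 2: [0↦4, 1↦5, 2↦5, 3↦5, 4↦6, 5↦2, 6↦1]  zeros at y ∈ ∅
  x = 3: [0↦3, 1↦3, 2↦6, 3↦6, 4↦4, 5↦1, 6↦5]  zeros at y ∈ ∅
  x = 4: [0↦1, 1↦2, 2↦3, 3↦5, 4↦2, 5↦2, 6↦6]  zeros at y ∈ ∅
  x = 5: [0↦6, 1↦3, 2↦4, 3↦3, 4↦1, 5↦6, 6↦5]  zeros at y ∈ ∅
  x = 6: [0↦5, 1↦0, 2↦3, 3↦1, 4↦2, 5↦0, 6↦3]  zeros at y ∈ {1, 5}
Collecting zeros: affine points = {(0, 3), (1, 1), (1, 4), (1, 6), (6, 1), (6, 5)}.
Total count |C(F_7)_aff| = 6.


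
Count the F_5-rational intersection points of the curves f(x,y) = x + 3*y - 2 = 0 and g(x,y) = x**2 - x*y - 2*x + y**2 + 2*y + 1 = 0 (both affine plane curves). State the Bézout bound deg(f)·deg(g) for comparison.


Common zeros: {(0, 4), (3, 3)}; count = 2; Bézout bound = 2.

deg(f) = 1, deg(g) = 2, so Bézout bound = 2.
Scan x ∈ F_5. For each x, list the y ∈ F_5 with f(x, y) ≡ 0 and those with g(x, y) ≡ 0 (mod 5); the common zeros in that column are the intersection.
  x = 0: f ≡ 0 at y ∈ {4}; g ≡ 0 at y ∈ {4}; common: {4}.
  x = 1: f ≡ 0 at y ∈ {2}; g ≡ 0 at y ∈ {0, 4}; common: ∅.
  x = 2: f ≡ 0 at y ∈ {0}; g ≡ 0 at y ∈ {2, 3}; common: ∅.
  x = 3: f ≡ 0 at y ∈ {3}; g ≡ 0 at y ∈ {3}; common: {3}.
  x = 4: f ≡ 0 at y ∈ {1}; g ≡ 0 at y ∈ ∅; common: ∅.
Collecting: common zeros = {(0, 4), (3, 3)}, so the count is 2.
Comparison with the Bézout bound: 2 ≤ 2 = deg(f)·deg(g), as expected for curves with no common component (the bound is attained).


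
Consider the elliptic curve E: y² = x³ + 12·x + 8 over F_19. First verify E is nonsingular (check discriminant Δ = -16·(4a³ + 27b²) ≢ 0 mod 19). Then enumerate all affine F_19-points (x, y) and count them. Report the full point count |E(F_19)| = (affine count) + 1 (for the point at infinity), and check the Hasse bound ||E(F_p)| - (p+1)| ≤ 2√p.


Affine points = {(4, 5), (4, 14), (6, 7), (6, 12), (7, 6), (7, 13), (9, 3), (9, 16), (10, 8), (10, 11), (13, 9), (13, 10)}; affine count = 12; |E(F_19)| = 13.

Discriminant check: Δ ∝ 4a³ + 27b² = 4·12³ + 27·8² = 4·1728 + 27·64 ≡ 14 (mod 19). Nonzero ⇒ E is nonsingular.
For each x ∈ F_19, compute rhs = x³ + 12·x + 8 mod 19, then count y ∈ F_19 with y² ≡ rhs.
  x = 0: rhs = 8, matching y values: none (0 points).
  x = 1: rhs = 2, matching y values: none (0 points).
  x = 2: rhs = 2, matching y values: none (0 points).
  x = 3: rhs = 14, matching y values: none (0 points).
  x = 4: rhs = 6, matching y values: 5, 14 (2 points).
  x = 5: rhs = 3, matching y values: none (0 points).
  x = 6: rhs = 11, matching y values: 7, 12 (2 points).
  x = 7: rhs = 17, matching y values: 6, 13 (2 points).
  x = 8: rhs = 8, matching y values: none (0 points).
  x = 9: rhs = 9, matching y values: 3, 16 (2 points).
  x = 10: rhs = 7, matching y values: 8, 11 (2 points).
  x = 11: rhs = 8, matching y values: none (0 points).
  x = 12: rhs = 18, matching y values: none (0 points).
  x = 13: rhs = 5, matching y values: 9, 10 (2 points).
  x = 14: rhs = 13, matching y values: none (0 points).
  x = 15: rhs = 10, matching y values: none (0 points).
  x = 16: rhs = 2, matching y values: none (0 points).
  x = 17: rhs = 14, matching y values: none (0 points).
  x = 18: rhs = 14, matching y values: none (0 points).
Total affine count: 12.
Full point count |E(F_19)| = 12 + 1 = 13.
Hasse bound: |13 − (19+1)| = |-7| = 7 ≤ 2√19 ≈ 8.7178 ✓.


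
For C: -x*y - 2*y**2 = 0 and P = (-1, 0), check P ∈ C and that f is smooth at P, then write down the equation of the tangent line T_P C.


Tangent line at P: y = 0.

Step 1: f(-1, 0) = 0, so P lies on C.
Step 2: partial derivatives
  f_x(x, y) = -y, f_y(x, y) = -x - 4*y.
  f_x(P) = 0, f_y(P) = 1 (gradient nonzero, so P is smooth).
Step 3: tangent line at P: 0·(x − -1) + 1·(y − 0) = 0.
Expanding: y = 0.


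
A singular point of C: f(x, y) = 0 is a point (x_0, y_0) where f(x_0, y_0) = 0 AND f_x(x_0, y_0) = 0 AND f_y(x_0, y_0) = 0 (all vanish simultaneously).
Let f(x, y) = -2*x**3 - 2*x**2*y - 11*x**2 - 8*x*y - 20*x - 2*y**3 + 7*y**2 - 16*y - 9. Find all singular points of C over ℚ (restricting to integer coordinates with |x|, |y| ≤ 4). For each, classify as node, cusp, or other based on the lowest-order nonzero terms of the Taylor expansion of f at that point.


Singular points: {(-2, 1)}; classification: node.

Compute partial derivatives:
  f_x = -6*x**2 - 4*x*y - 22*x - 8*y - 20.
  f_y = -2*x**2 - 8*x - 6*y**2 + 14*y - 16.
Scan x_0 ∈ {−4, ..., 4}. For each x_0, f_y(x_0, y) is a polynomial in y; find its integer roots y ∈ {−4, ..., 4}, then test f_x and f at those candidates.
  x = -4: f_y(-4, y) = -6*y**2 + 14*y - 16; no integer root y with |y| ≤ 4.
  x = -3: f_y(-3, y) = -6*y**2 + 14*y - 10; no integer root y with |y| ≤ 4.
  x = -2: f_y(-2, y) = -6*y**2 + 14*y - 8; vanishes at y ∈ {1}. (-2, 1): f_x = 0, f = 0 — SINGULAR.
  x = -1: f_y(-1, y) = -6*y**2 + 14*y - 10; no integer root y with |y| ≤ 4.
  x = 0: f_y(0, y) = -6*y**2 + 14*y - 16; no integer root y with |y| ≤ 4.
  x = 1: f_y(1, y) = -6*y**2 + 14*y - 26; no integer root y with |y| ≤ 4.
  x = 2: f_y(2, y) = -6*y**2 + 14*y - 40; no integer root y with |y| ≤ 4.
  x = 3: f_y(3, y) = -6*y**2 + 14*y - 58; no integer root y with |y| ≤ 4.
  x = 4: f_y(4, y) = -6*y**2 + 14*y - 80; no integer root y with |y| ≤ 4.
Only singular point on the grid: (-2, 1).
Classify: substitute x = -2 + u, y = 1 + v and expand: f = -2*u**3 - 2*u**2*v - u**2 - 2*v**3 + v**2.
No constant or linear terms (consistent with a singular point). Quadratic part: -u**2 + v**2. Cubic part: -2*u**3 - 2*u**2*v - 2*v**3.
The quadratic part v**2 - u**2 = (v − u)(v + u) splits into two distinct linear factors, so there are two distinct tangent lines y − 1 = ±(x − -2) — this is a node (ordinary double point).
Classification: node.


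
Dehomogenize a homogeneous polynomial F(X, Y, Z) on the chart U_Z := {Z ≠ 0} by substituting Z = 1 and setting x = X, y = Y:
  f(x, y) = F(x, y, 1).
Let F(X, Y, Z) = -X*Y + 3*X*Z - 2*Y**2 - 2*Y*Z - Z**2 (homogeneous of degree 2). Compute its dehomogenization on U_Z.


f(x, y) = -x*y + 3*x - 2*y**2 - 2*y - 1

On U_Z we set Z = 1. Each monomial c·X^i·Y^j·Z^k in F becomes c·x^i·y^j·1^k = c·x^i·y^j.
Substituting Z = 1: F(X, Y, 1) = -x*y + 3*x - 2*y**2 - 2*y - 1.
Note: deg(f) ≤ deg(F) = 2; strict inequality happens when F is divisible by Z (lost terms).


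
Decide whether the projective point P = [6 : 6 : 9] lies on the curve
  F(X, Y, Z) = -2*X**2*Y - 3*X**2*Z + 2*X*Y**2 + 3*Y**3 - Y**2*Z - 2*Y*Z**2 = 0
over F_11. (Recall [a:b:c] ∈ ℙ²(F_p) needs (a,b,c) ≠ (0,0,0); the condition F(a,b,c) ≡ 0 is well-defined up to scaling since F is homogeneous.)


F(6,6,9) ≡ 8 (mod 11); P is NOT on the curve.

Evaluate F(6, 6, 9) term-by-term (mod 11).
  -2*X**2*Y ↦ -2·36·6·1 = -432
  -3*X**2*Z ↦ -3·36·1·9 = -972
  2*X*Y**2 ↦ 2·6·36·1 = 432
  3*Y**3 ↦ 3·1·216·1 = 648
  -Y**2*Z ↦ -1·1·36·9 = -324
  -2*Y*Z**2 ↦ -2·1·6·81 = -972
Sum: F(6, 6, 9) = (-432) + (-972) + (432) + (648) + (-324) + (-972) = -1620.
Reducing mod 11: -1620 ≡ 8 (mod 11).
Since F(a, b, c) ≡ 8 ≠ 0 (mod 11), P does NOT lie on the curve.


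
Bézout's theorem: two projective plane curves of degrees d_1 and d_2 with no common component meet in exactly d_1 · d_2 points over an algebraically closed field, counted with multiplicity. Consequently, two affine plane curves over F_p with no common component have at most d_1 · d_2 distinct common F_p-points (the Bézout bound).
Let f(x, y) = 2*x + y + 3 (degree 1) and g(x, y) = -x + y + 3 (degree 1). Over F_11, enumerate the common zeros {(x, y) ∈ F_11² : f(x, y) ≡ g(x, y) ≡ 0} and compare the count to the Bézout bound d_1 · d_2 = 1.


Common zeros: {(0, 8)}; count = 1; Bézout bound = 1.

deg(f) = 1, deg(g) = 1, so Bézout bound = 1.
Scan x ∈ F_11. For each x, list the y ∈ F_11 with f(x, y) ≡ 0 and those with g(x, y) ≡ 0 (mod 11); the common zeros in that column are the intersection.
  x = 0: f ≡ 0 at y ∈ {8}; g ≡ 0 at y ∈ {8}; common: {8}.
  x = 1: f ≡ 0 at y ∈ {6}; g ≡ 0 at y ∈ {9}; common: ∅.
  x = 2: f ≡ 0 at y ∈ {4}; g ≡ 0 at y ∈ {10}; common: ∅.
  x = 3: f ≡ 0 at y ∈ {2}; g ≡ 0 at y ∈ {0}; common: ∅.
  x = 4: f ≡ 0 at y ∈ {0}; g ≡ 0 at y ∈ {1}; common: ∅.
  x = 5: f ≡ 0 at y ∈ {9}; g ≡ 0 at y ∈ {2}; common: ∅.
  x = 6: f ≡ 0 at y ∈ {7}; g ≡ 0 at y ∈ {3}; common: ∅.
  x = 7: f ≡ 0 at y ∈ {5}; g ≡ 0 at y ∈ {4}; common: ∅.
  x = 8: f ≡ 0 at y ∈ {3}; g ≡ 0 at y ∈ {5}; common: ∅.
  x = 9: f ≡ 0 at y ∈ {1}; g ≡ 0 at y ∈ {6}; common: ∅.
  x = 10: f ≡ 0 at y ∈ {10}; g ≡ 0 at y ∈ {7}; common: ∅.
Collecting: common zeros = {(0, 8)}, so the count is 1.
Comparison with the Bézout bound: 1 ≤ 1 = deg(f)·deg(g), as expected for curves with no common component (the bound is attained).


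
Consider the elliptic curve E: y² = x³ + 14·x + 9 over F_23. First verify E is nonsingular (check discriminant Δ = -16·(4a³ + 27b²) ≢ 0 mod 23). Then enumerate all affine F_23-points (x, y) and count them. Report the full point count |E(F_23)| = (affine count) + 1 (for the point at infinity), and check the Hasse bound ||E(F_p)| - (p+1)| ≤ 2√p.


Affine points = {(0, 3), (0, 20), (1, 1), (1, 22), (3, 3), (3, 20), (7, 6), (7, 17), (8, 9), (8, 14), (9, 6), (9, 17), (15, 11), (15, 12), (17, 10), (17, 13), (19, 2), (19, 21), (20, 3), (20, 20)}; affine count = 20; |E(F_23)| = 21.

Discriminant check: Δ ∝ 4a³ + 27b² = 4·14³ + 27·9² = 4·2744 + 27·81 ≡ 7 (mod 23). Nonzero ⇒ E is nonsingular.
For each x ∈ F_23, compute rhs = x³ + 14·x + 9 mod 23, then count y ∈ F_23 with y² ≡ rhs.
  x = 0: rhs = 9, matching y values: 3, 20 (2 points).
  x = 1: rhs = 1, matching y values: 1, 22 (2 points).
  x = 2: rhs = 22, matching y values: none (0 points).
  x = 3: rhs = 9, matching y values: 3, 20 (2 points).
  x = 4: rhs = 14, matching y values: none (0 points).
  x = 5: rhs = 20, matching y values: none (0 points).
  x = 6: rhs = 10, matching y values: none (0 points).
  x = 7: rhs = 13, matching y values: 6, 17 (2 points).
  x = 8: rhs = 12, matching y values: 9, 14 (2 points).
  x = 9: rhs = 13, matching y values: 6, 17 (2 points).
  x = 10: rhs = 22, matching y values: none (0 points).
  x = 11: rhs = 22, matching y values: none (0 points).
  x = 12: rhs = 19, matching y values: none (0 points).
  x = 13: rhs = 19, matching y values: none (0 points).
  x = 14: rhs = 5, matching y values: none (0 points).
  x = 15: rhs = 6, matching y values: 11, 12 (2 points).
  x = 16: rhs = 5, matching y values: none (0 points).
  x = 17: rhs = 8, matching y values: 10, 13 (2 points).
  x = 18: rhs = 21, matching y values: none (0 points).
  x = 19: rhs = 4, matching y values: 2, 21 (2 points).
  x = 20: rhs = 9, matching y values: 3, 20 (2 points).
  x = 21: rhs = 19, matching y values: none (0 points).
  x = 22: rhs = 17, matching y values: none (0 points).
Total affine count: 20.
Full point count |E(F_23)| = 20 + 1 = 21.
Hasse bound: |21 − (23+1)| = |-3| = 3 ≤ 2√23 ≈ 9.5917 ✓.


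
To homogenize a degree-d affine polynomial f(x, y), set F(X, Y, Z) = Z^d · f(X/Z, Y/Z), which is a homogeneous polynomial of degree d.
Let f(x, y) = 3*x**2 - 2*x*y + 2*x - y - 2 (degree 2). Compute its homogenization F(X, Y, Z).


F(X, Y, Z) = 3*X**2 - 2*X*Y + 2*X*Z - Y*Z - 2*Z**2

deg(f) = 2.
Substitute x = X/Z, y = Y/Z into f, then multiply by Z^2.
  monomial 3·x^2·y^0 ↦ 3·X^2·Y^0·Z^0.
  monomial -2·x^1·y^1 ↦ -2·X^1·Y^1·Z^0.
  monomial 2·x^1·y^0 ↦ 2·X^1·Y^0·Z^1.
  monomial -1·x^0·y^1 ↦ -1·X^0·Y^1·Z^1.
  monomial -2·x^0·y^0 ↦ -2·X^0·Y^0·Z^2.
Collecting: F(X, Y, Z) = 3*X**2 - 2*X*Y + 2*X*Z - Y*Z - 2*Z**2.


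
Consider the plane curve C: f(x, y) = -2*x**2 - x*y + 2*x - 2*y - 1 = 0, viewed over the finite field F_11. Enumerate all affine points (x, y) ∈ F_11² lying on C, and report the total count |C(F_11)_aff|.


Affine F_11-points: {(0, 5), (1, 7), (2, 7), (3, 4), (4, 5), (5, 2), (6, 2), (7, 4), (8, 3), (10, 6)}; count = 10.

For each of the 121 pairs (x, y) ∈ F_11², evaluate f(x, y) mod 11. Record the zeros.
  x = 0: [0↦10, 1↦8, 2↦6, 3↦4, 4↦2, 5↦0, 6↦9, 7↦7, 8↦5, 9↦3, 10↦1]  zeros at y ∈ {5}
  x = 1: [0↦10, 1↦7, 2↦4, 3↦1, 4↦9, 5↦6, 6↦3, 7↦0, 8↦8, 9↦5, 10↦2]  zeros at y ∈ {7}
  x = 2: [0↦6, 1↦2, 2↦9, 3↦5, 4↦1, 5↦8, 6↦4, 7↦0, 8↦7, 9↦3, 10↦10]  zeros at y ∈ {7}
  x = 3: [0↦9, 1↦4, 2↦10, 3↦5, 4↦0, 5↦6, 6↦1, 7↦7, 8↦2, 9↦8, 10↦3]  zeros at y ∈ {4}
  x = 4: [0↦8, 1↦2, 2↦7, 3↦1, 4↦6, 5↦0, 6↦5, 7↦10, 8↦4, 9↦9, 10↦3]  zeros at y ∈ {5}
  x = 5: [0↦3, 1↦7, 2↦0, 3↦4, 4↦8, 5↦1, 6↦5, 7↦9, 8↦2, 9↦6, 10↦10]  zeros at y ∈ {2}
  x = 6: [0↦5, 1↦8, 2↦0, 3↦3, 4↦6, 5↦9, 6↦1, 7↦4, 8↦7, 9↦10, 10↦2]  zeros at y ∈ {2}
  x = 7: [0↦3, 1↦5, 2↦7, 3↦9, 4↦0, 5↦2, 6↦4, 7↦6, 8↦8, 9↦10, 10↦1]  zeros at y ∈ {4}
  x = 8: [0↦8, 1↦9, 2↦10, 3↦0, 4↦1, 5↦2, 6↦3, 7↦4, 8↦5, 9↦6, 10↦7]  zeros at y ∈ {3}
  x = 9: [0↦9, 1↦9, 2↦9, 3↦9, 4↦9, 5↦9, 6↦9, 7↦9, 8↦9, 9↦9, 10↦9]  zeros at y ∈ ∅
  x = 10: [0↦6, 1↦5, 2↦4, 3↦3, 4↦2, 5↦1, 6↦0, 7↦10, 8↦9, 9↦8, 10↦7]  zeros at y ∈ {6}
Collecting zeros: affine points = {(0, 5), (1, 7), (2, 7), (3, 4), (4, 5), (5, 2), (6, 2), (7, 4), (8, 3), (10, 6)}.
Total count |C(F_11)_aff| = 10.


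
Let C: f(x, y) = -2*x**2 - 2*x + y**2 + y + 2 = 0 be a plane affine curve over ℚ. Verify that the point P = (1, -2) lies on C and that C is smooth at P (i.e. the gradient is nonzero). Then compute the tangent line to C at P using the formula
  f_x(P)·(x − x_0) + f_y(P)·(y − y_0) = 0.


Tangent line at P: -6*x - 3*y = 0.

Step 1: f(1, -2) = 0, so P lies on C.
Step 2: partial derivatives
  f_x(x, y) = -4*x - 2, f_y(x, y) = 2*y + 1.
  f_x(P) = -6, f_y(P) = -3 (gradient nonzero, so P is smooth).
Step 3: tangent line at P: -6·(x − 1) + -3·(y − -2) = 0.
Expanding: -6*x - 3*y = 0.


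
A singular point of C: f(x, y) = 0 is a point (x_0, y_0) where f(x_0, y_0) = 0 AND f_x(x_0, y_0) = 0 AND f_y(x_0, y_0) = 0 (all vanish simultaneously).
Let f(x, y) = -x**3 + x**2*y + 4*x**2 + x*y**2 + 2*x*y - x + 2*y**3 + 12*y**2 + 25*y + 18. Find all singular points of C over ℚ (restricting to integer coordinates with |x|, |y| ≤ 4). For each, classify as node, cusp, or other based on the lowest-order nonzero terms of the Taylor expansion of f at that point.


Singular points: {(1, -2)}; classification: node.

Compute partial derivatives:
  f_x = -3*x**2 + 2*x*y + 8*x + y**2 + 2*y - 1.
  f_y = x**2 + 2*x*y + 2*x + 6*y**2 + 24*y + 25.
Scan x_0 ∈ {−4, ..., 4}. For each x_0, f_y(x_0, y) is a polynomial in y; find its integer roots y ∈ {−4, ..., 4}, then test f_x and f at those candidates.
  x = -4: f_y(-4, y) = 6*y**2 + 16*y + 33; no integer root y with |y| ≤ 4.
  x = -3: f_y(-3, y) = 6*y**2 + 18*y + 28; no integer root y with |y| ≤ 4.
  x = -2: f_y(-2, y) = 6*y**2 + 20*y + 25; no integer root y with |y| ≤ 4.
  x = -1: f_y(-1, y) = 6*y**2 + 22*y + 24; no integer root y with |y| ≤ 4.
  x = 0: f_y(0, y) = 6*y**2 + 24*y + 25; no integer root y with |y| ≤ 4.
  x = 1: f_y(1, y) = 6*y**2 + 26*y + 28; vanishes at y ∈ {-2}. (1, -2): f_x = 0, f = 0 — SINGULAR.
  x = 2: f_y(2, y) = 6*y**2 + 28*y + 33; no integer root y with |y| ≤ 4.
  x = 3: f_y(3, y) = 6*y**2 + 30*y + 40; no integer root y with |y| ≤ 4.
  x = 4: f_y(4, y) = 6*y**2 + 32*y + 49; no integer root y with |y| ≤ 4.
Only singular point on the grid: (1, -2).
Classify: substitute x = 1 + u, y = -2 + v and expand: f = -u**3 + u**2*v - u**2 + u*v**2 + 2*v**3 + v**2.
No constant or linear terms (consistent with a singular point). Quadratic part: -u**2 + v**2. Cubic part: -u**3 + u**2*v + u*v**2 + 2*v**3.
The quadratic part v**2 - u**2 = (v − u)(v + u) splits into two distinct linear factors, so there are two distinct tangent lines y − -2 = ±(x − 1) — this is a node (ordinary double point).
Classification: node.


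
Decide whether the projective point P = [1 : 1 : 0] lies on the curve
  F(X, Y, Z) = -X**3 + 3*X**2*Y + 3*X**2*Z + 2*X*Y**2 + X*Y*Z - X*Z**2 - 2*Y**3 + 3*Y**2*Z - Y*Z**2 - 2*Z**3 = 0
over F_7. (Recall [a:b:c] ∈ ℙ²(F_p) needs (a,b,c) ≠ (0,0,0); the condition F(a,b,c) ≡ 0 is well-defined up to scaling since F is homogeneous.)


F(1,1,0) ≡ 2 (mod 7); P is NOT on the curve.

Evaluate F(1, 1, 0) term-by-term (mod 7).
  -X**3 ↦ -1·1·1·1 = -1
  3*X**2*Y ↦ 3·1·1·1 = 3
  3*X**2*Z ↦ 3·1·1·0 = 0
  2*X*Y**2 ↦ 2·1·1·1 = 2
  X*Y*Z ↦ 1·1·1·0 = 0
  -X*Z**2 ↦ -1·1·1·0 = 0
  -2*Y**3 ↦ -2·1·1·1 = -2
  3*Y**2*Z ↦ 3·1·1·0 = 0
  -Y*Z**2 ↦ -1·1·1·0 = 0
  -2*Z**3 ↦ -2·1·1·0 = 0
Sum: F(1, 1, 0) = (-1) + (3) + (0) + (2) + (0) + (0) + (-2) + (0) + (0) + (0) = 2.
Reducing mod 7: 2 ≡ 2 (mod 7).
Since F(a, b, c) ≡ 2 ≠ 0 (mod 7), P does NOT lie on the curve.


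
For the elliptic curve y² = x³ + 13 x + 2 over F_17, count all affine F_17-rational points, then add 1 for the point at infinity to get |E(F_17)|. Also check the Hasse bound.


Affine points = {(0, 6), (0, 11), (1, 4), (1, 13), (2, 6), (2, 11), (3, 0), (4, 4), (4, 13), (9, 7), (9, 10), (12, 4), (12, 13), (14, 2), (14, 15), (15, 6), (15, 11)}; affine count = 17; |E(F_17)| = 18.

Discriminant check: Δ ∝ 4a³ + 27b² = 4·13³ + 27·2² = 4·2197 + 27·4 ≡ 5 (mod 17). Nonzero ⇒ E is nonsingular.
For each x ∈ F_17, compute rhs = x³ + 13·x + 2 mod 17, then count y ∈ F_17 with y² ≡ rhs.
  x = 0: rhs = 2, matching y values: 6, 11 (2 points).
  x = 1: rhs = 16, matching y values: 4, 13 (2 points).
  x = 2: rhs = 2, matching y values: 6, 11 (2 points).
  x = 3: rhs = 0, matching y values: 0 (1 points).
  x = 4: rhs = 16, matching y values: 4, 13 (2 points).
  x = 5: rhs = 5, matching y values: none (0 points).
  x = 6: rhs = 7, matching y values: none (0 points).
  x = 7: rhs = 11, matching y values: none (0 points).
  x = 8: rhs = 6, matching y values: none (0 points).
  x = 9: rhs = 15, matching y values: 7, 10 (2 points).
  x = 10: rhs = 10, matching y values: none (0 points).
  x = 11: rhs = 14, matching y values: none (0 points).
  x = 12: rhs = 16, matching y values: 4, 13 (2 points).
  x = 13: rhs = 5, matching y values: none (0 points).
  x = 14: rhs = 4, matching y values: 2, 15 (2 points).
  x = 15: rhs = 2, matching y values: 6, 11 (2 points).
  x = 16: rhs = 5, matching y values: none (0 points).
Total affine count: 17.
Full point count |E(F_17)| = 17 + 1 = 18.
Hasse bound: |18 − (17+1)| = |0| = 0 ≤ 2√17 ≈ 8.2462 ✓.


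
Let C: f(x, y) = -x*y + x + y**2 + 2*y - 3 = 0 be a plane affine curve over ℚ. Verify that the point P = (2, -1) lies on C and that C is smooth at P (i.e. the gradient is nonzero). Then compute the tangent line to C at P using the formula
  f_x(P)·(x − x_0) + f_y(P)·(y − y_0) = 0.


Tangent line at P: 2*x - 2*y - 6 = 0.

Step 1: f(2, -1) = 0, so P lies on C.
Step 2: partial derivatives
  f_x(x, y) = 1 - y, f_y(x, y) = -x + 2*y + 2.
  f_x(P) = 2, f_y(P) = -2 (gradient nonzero, so P is smooth).
Step 3: tangent line at P: 2·(x − 2) + -2·(y − -1) = 0.
Expanding: 2*x - 2*y - 6 = 0.


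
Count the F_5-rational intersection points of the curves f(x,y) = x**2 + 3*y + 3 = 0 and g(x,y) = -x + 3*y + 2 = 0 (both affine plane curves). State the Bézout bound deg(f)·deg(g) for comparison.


Common zeros: ∅; count = 0; Bézout bound = 2.

deg(f) = 2, deg(g) = 1, so Bézout bound = 2.
Scan x ∈ F_5. For each x, list the y ∈ F_5 with f(x, y) ≡ 0 and those with g(x, y) ≡ 0 (mod 5); the common zeros in that column are the intersection.
  x = 0: f ≡ 0 at y ∈ {4}; g ≡ 0 at y ∈ {1}; common: ∅.
  x = 1: f ≡ 0 at y ∈ {2}; g ≡ 0 at y ∈ {3}; common: ∅.
  x = 2: f ≡ 0 at y ∈ {1}; g ≡ 0 at y ∈ {0}; common: ∅.
  x = 3: f ≡ 0 at y ∈ {1}; g ≡ 0 at y ∈ {2}; common: ∅.
  x = 4: f ≡ 0 at y ∈ {2}; g ≡ 0 at y ∈ {4}; common: ∅.
Collecting: common zeros = ∅, so the count is 0.
Comparison with the Bézout bound: 0 ≤ 2 = deg(f)·deg(g), as expected for curves with no common component (the affine F_5-count falls short of the bound because intersections may lie at infinity, over extension fields, or carry multiplicity).


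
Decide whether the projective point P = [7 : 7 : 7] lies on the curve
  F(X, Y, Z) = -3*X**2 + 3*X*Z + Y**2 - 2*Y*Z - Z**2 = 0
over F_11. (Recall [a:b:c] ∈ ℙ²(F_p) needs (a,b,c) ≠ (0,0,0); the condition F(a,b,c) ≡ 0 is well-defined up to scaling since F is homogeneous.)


F(7,7,7) ≡ 1 (mod 11); P is NOT on the curve.

Evaluate F(7, 7, 7) term-by-term (mod 11).
  -3*X**2 ↦ -3·49·1·1 = -147
  3*X*Z ↦ 3·7·1·7 = 147
  Y**2 ↦ 1·1·49·1 = 49
  -2*Y*Z ↦ -2·1·7·7 = -98
  -Z**2 ↦ -1·1·1·49 = -49
Sum: F(7, 7, 7) = (-147) + (147) + (49) + (-98) + (-49) = -98.
Reducing mod 11: -98 ≡ 1 (mod 11).
Since F(a, b, c) ≡ 1 ≠ 0 (mod 11), P does NOT lie on the curve.


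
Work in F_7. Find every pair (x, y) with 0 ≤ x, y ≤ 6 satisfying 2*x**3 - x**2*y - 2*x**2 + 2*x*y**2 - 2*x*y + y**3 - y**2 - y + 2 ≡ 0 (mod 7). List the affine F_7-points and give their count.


Affine F_7-points: {(1, 1), (2, 6), (3, 1), (4, 0), (4, 2), (4, 5), (5, 4), (6, 4)}; count = 8.

For each of the 49 pairs (x, y) ∈ F_7², evaluate f(x, y) mod 7. Record the zeros.
  x = 0: [0↦2, 1↦1, 2↦4, 3↦3, 4↦4, 5↦6, 6↦1]  zeros at y ∈ ∅
  x = 1: [0↦2, 1↦0, 2↦6, 3↦5, 4↦3, 5↦6, 6↦6]  zeros at y ∈ {1}
  x = 2: [0↦3, 1↦5, 2↦5, 3↦2, 4↦2, 5↦4, 6↦0]  zeros at y ∈ {6}
  x = 3: [0↦3, 1↦0, 2↦6, 3↦6, 4↦6, 5↦5, 6↦2]  zeros at y ∈ {1}
  x = 4: [0↦0, 1↦4, 2↦0, 3↦1, 4↦6, 5↦0, 6↦3]  zeros at y ∈ {0, 2, 5}
  x = 5: [0↦6, 1↦1, 2↦6, 3↦6, 4↦0, 5↦1, 6↦1]  zeros at y ∈ {4}
  x = 6: [0↦5, 1↦3, 2↦1, 3↦5, 4↦0, 5↦6, 6↦1]  zeros at y ∈ {4}
Collecting zeros: affine points = {(1, 1), (2, 6), (3, 1), (4, 0), (4, 2), (4, 5), (5, 4), (6, 4)}.
Total count |C(F_7)_aff| = 8.


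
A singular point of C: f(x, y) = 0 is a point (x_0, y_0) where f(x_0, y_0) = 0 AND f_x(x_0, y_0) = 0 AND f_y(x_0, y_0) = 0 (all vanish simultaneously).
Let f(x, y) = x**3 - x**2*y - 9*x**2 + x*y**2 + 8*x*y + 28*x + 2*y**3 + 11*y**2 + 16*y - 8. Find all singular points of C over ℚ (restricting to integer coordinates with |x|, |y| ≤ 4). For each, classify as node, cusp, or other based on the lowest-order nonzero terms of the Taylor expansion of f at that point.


Singular points: {(2, -2)}; classification: node.

Compute partial derivatives:
  f_x = 3*x**2 - 2*x*y - 18*x + y**2 + 8*y + 28.
  f_y = -x**2 + 2*x*y + 8*x + 6*y**2 + 22*y + 16.
Scan x_0 ∈ {−4, ..., 4}. For each x_0, f_y(x_0, y) is a polynomial in y; find its integer roots y ∈ {−4, ..., 4}, then test f_x and f at those candidates.
  x = -4: f_y(-4, y) = 6*y**2 + 14*y - 32; no integer root y with |y| ≤ 4.
  x = -3: f_y(-3, y) = 6*y**2 + 16*y - 17; no integer root y with |y| ≤ 4.
  x = -2: f_y(-2, y) = 6*y**2 + 18*y - 4; no integer root y with |y| ≤ 4.
  x = -1: f_y(-1, y) = 6*y**2 + 20*y + 7; no integer root y with |y| ≤ 4.
  x = 0: f_y(0, y) = 6*y**2 + 22*y + 16; vanishes at y ∈ {-1}. (0, -1): f_x = 21 ≠ 0.
  x = 1: f_y(1, y) = 6*y**2 + 24*y + 23; no integer root y with |y| ≤ 4.
  x = 2: f_y(2, y) = 6*y**2 + 26*y + 28; vanishes at y ∈ {-2}. (2, -2): f_x = 0, f = 0 — SINGULAR.
  x = 3: f_y(3, y) = 6*y**2 + 28*y + 31; no integer root y with |y| ≤ 4.
  x = 4: f_y(4, y) = 6*y**2 + 30*y + 32; no integer root y with |y| ≤ 4.
Only singular point on the grid: (2, -2).
Classify: substitute x = 2 + u, y = -2 + v and expand: f = u**3 - u**2*v - u**2 + u*v**2 + 2*v**3 + v**2.
No constant or linear terms (consistent with a singular point). Quadratic part: -u**2 + v**2. Cubic part: u**3 - u**2*v + u*v**2 + 2*v**3.
The quadratic part v**2 - u**2 = (v − u)(v + u) splits into two distinct linear factors, so there are two distinct tangent lines y − -2 = ±(x − 2) — this is a node (ordinary double point).
Classification: node.


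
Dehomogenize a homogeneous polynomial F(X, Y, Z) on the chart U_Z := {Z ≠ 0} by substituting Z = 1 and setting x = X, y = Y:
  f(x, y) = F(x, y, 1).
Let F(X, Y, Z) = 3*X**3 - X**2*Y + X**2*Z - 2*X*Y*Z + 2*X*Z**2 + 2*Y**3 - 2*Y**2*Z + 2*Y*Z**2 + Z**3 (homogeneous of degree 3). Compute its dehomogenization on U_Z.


f(x, y) = 3*x**3 - x**2*y + x**2 - 2*x*y + 2*x + 2*y**3 - 2*y**2 + 2*y + 1

On U_Z we set Z = 1. Each monomial c·X^i·Y^j·Z^k in F becomes c·x^i·y^j·1^k = c·x^i·y^j.
Substituting Z = 1: F(X, Y, 1) = 3*x**3 - x**2*y + x**2 - 2*x*y + 2*x + 2*y**3 - 2*y**2 + 2*y + 1.
Note: deg(f) ≤ deg(F) = 3; strict inequality happens when F is divisible by Z (lost terms).


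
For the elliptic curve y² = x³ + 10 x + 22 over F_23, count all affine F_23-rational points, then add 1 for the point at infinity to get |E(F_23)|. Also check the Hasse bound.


Affine points = {(2, 2), (2, 21), (5, 6), (5, 17), (8, 4), (8, 19), (9, 6), (9, 17), (10, 8), (10, 15), (13, 7), (13, 16), (14, 10), (14, 13), (16, 0), (18, 10), (18, 13)}; affine count = 17; |E(F_23)| = 18.

Discriminant check: Δ ∝ 4a³ + 27b² = 4·10³ + 27·22² = 4·1000 + 27·484 ≡ 2 (mod 23). Nonzero ⇒ E is nonsingular.
For each x ∈ F_23, compute rhs = x³ + 10·x + 22 mod 23, then count y ∈ F_23 with y² ≡ rhs.
  x = 0: rhs = 22, matching y values: none (0 points).
  x = 1: rhs = 10, matching y values: none (0 points).
  x = 2: rhs = 4, matching y values: 2, 21 (2 points).
  x = 3: rhs = 10, matching y values: none (0 points).
  x = 4: rhs = 11, matching y values: none (0 points).
  x = 5: rhs = 13, matching y values: 6, 17 (2 points).
  x = 6: rhs = 22, matching y values: none (0 points).
  x = 7: rhs = 21, matching y values: none (0 points).
  x = 8: rhs = 16, matching y values: 4, 19 (2 points).
  x = 9: rhs = 13, matching y values: 6, 17 (2 points).
  x = 10: rhs = 18, matching y values: 8, 15 (2 points).
  x = 11: rhs = 14, matching y values: none (0 points).
  x = 12: rhs = 7, matching y values: none (0 points).
  x = 13: rhs = 3, matching y values: 7, 16 (2 points).
  x = 14: rhs = 8, matching y values: 10, 13 (2 points).
  x = 15: rhs = 5, matching y values: none (0 points).
  x = 16: rhs = 0, matching y values: 0 (1 points).
  x = 17: rhs = 22, matching y values: none (0 points).
  x = 18: rhs = 8, matching y values: 10, 13 (2 points).
  x = 19: rhs = 10, matching y values: none (0 points).
  x = 20: rhs = 11, matching y values: none (0 points).
  x = 21: rhs = 17, matching y values: none (0 points).
  x = 22: rhs = 11, matching y values: none (0 points).
Total affine count: 17.
Full point count |E(F_23)| = 17 + 1 = 18.
Hasse bound: |18 − (23+1)| = |-6| = 6 ≤ 2√23 ≈ 9.5917 ✓.


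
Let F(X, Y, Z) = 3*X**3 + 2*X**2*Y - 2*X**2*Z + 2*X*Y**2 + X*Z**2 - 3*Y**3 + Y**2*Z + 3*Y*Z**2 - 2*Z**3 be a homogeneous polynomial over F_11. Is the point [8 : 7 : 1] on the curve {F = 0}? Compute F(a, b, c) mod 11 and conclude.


F(8,7,1) ≡ 1 (mod 11); P is NOT on the curve.

Evaluate F(8, 7, 1) term-by-term (mod 11).
  3*X**3 ↦ 3·512·1·1 = 1536
  2*X**2*Y ↦ 2·64·7·1 = 896
  -2*X**2*Z ↦ -2·64·1·1 = -128
  2*X*Y**2 ↦ 2·8·49·1 = 784
  X*Z**2 ↦ 1·8·1·1 = 8
  -3*Y**3 ↦ -3·1·343·1 = -1029
  Y**2*Z ↦ 1·1·49·1 = 49
  3*Y*Z**2 ↦ 3·1·7·1 = 21
  -2*Z**3 ↦ -2·1·1·1 = -2
Sum: F(8, 7, 1) = (1536) + (896) + (-128) + (784) + (8) + (-1029) + (49) + (21) + (-2) = 2135.
Reducing mod 11: 2135 ≡ 1 (mod 11).
Since F(a, b, c) ≡ 1 ≠ 0 (mod 11), P does NOT lie on the curve.


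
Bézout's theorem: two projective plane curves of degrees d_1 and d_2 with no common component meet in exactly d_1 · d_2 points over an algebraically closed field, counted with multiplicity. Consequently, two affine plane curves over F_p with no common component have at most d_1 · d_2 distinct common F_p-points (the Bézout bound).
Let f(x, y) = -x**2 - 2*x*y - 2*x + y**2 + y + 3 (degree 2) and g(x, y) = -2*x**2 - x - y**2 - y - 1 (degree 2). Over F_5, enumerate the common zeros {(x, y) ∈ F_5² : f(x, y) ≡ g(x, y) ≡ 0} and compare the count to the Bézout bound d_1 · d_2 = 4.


Common zeros: ∅; count = 0; Bézout bound = 4.

deg(f) = 2, deg(g) = 2, so Bézout bound = 4.
Scan x ∈ F_5. For each x, list the y ∈ F_5 with f(x, y) ≡ 0 and those with g(x, y) ≡ 0 (mod 5); the common zeros in that column are the intersection.
  x = 0: f ≡ 0 at y ∈ {1, 3}; g ≡ 0 at y ∈ ∅; common: ∅.
  x = 1: f ≡ 0 at y ∈ {0, 1}; g ≡ 0 at y ∈ {2}; common: ∅.
  x = 2: f ≡ 0 at y ∈ {0, 3}; g ≡ 0 at y ∈ ∅; common: ∅.
  x = 3: f ≡ 0 at y ∈ ∅; g ≡ 0 at y ∈ ∅; common: ∅.
  x = 4: f ≡ 0 at y ∈ ∅; g ≡ 0 at y ∈ ∅; common: ∅.
Collecting: common zeros = ∅, so the count is 0.
Comparison with the Bézout bound: 0 ≤ 4 = deg(f)·deg(g), as expected for curves with no common component (the affine F_5-count falls short of the bound because intersections may lie at infinity, over extension fields, or carry multiplicity).


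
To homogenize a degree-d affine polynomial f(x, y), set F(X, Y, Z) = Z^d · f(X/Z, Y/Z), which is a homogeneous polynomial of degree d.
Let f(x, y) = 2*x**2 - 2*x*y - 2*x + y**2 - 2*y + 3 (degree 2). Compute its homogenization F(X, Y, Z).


F(X, Y, Z) = 2*X**2 - 2*X*Y - 2*X*Z + Y**2 - 2*Y*Z + 3*Z**2

deg(f) = 2.
Substitute x = X/Z, y = Y/Z into f, then multiply by Z^2.
  monomial 2·x^2·y^0 ↦ 2·X^2·Y^0·Z^0.
  monomial -2·x^1·y^1 ↦ -2·X^1·Y^1·Z^0.
  monomial -2·x^1·y^0 ↦ -2·X^1·Y^0·Z^1.
  monomial 1·x^0·y^2 ↦ 1·X^0·Y^2·Z^0.
  monomial -2·x^0·y^1 ↦ -2·X^0·Y^1·Z^1.
  monomial 3·x^0·y^0 ↦ 3·X^0·Y^0·Z^2.
Collecting: F(X, Y, Z) = 2*X**2 - 2*X*Y - 2*X*Z + Y**2 - 2*Y*Z + 3*Z**2.


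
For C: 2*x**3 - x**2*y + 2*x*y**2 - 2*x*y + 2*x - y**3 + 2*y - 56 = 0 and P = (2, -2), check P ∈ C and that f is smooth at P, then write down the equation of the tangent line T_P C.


Tangent line at P: 46*x - 34*y - 160 = 0.

Step 1: f(2, -2) = 0, so P lies on C.
Step 2: partial derivatives
  f_x(x, y) = 6*x**2 - 2*x*y + 2*y**2 - 2*y + 2, f_y(x, y) = -x**2 + 4*x*y - 2*x - 3*y**2 + 2.
  f_x(P) = 46, f_y(P) = -34 (gradient nonzero, so P is smooth).
Step 3: tangent line at P: 46·(x − 2) + -34·(y − -2) = 0.
Expanding: 46*x - 34*y - 160 = 0.


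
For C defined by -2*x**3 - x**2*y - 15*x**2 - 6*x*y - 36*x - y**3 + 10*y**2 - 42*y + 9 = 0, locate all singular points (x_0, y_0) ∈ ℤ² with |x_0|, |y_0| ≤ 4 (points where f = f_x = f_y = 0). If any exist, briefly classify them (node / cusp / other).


Singular points: {(-3, 3)}; classification: cusp.

Compute partial derivatives:
  f_x = -6*x**2 - 2*x*y - 30*x - 6*y - 36.
  f_y = -x**2 - 6*x - 3*y**2 + 20*y - 42.
Scan x_0 ∈ {−4, ..., 4}. For each x_0, f_y(x_0, y) is a polynomial in y; find its integer roots y ∈ {−4, ..., 4}, then test f_x and f at those candidates.
  x = -4: f_y(-4, y) = -3*y**2 + 20*y - 34; no integer root y with |y| ≤ 4.
  x = -3: f_y(-3, y) = -3*y**2 + 20*y - 33; vanishes at y ∈ {3}. (-3, 3): f_x = 0, f = 0 — SINGULAR.
  x = -2: f_y(-2, y) = -3*y**2 + 20*y - 34; no integer root y with |y| ≤ 4.
  x = -1: f_y(-1, y) = -3*y**2 + 20*y - 37; no integer root y with |y| ≤ 4.
  x = 0: f_y(0, y) = -3*y**2 + 20*y - 42; no integer root y with |y| ≤ 4.
  x = 1: f_y(1, y) = -3*y**2 + 20*y - 49; no integer root y with |y| ≤ 4.
  x = 2: f_y(2, y) = -3*y**2 + 20*y - 58; no integer root y with |y| ≤ 4.
  x = 3: f_y(3, y) = -3*y**2 + 20*y - 69; no integer root y with |y| ≤ 4.
  x = 4: f_y(4, y) = -3*y**2 + 20*y - 82; no integer root y with |y| ≤ 4.
Only singular point on the grid: (-3, 3).
Classify: substitute x = -3 + u, y = 3 + v and expand: f = -2*u**3 - u**2*v - v**3 + v**2.
No constant or linear terms (consistent with a singular point). Quadratic part: v**2. Cubic part: -2*u**3 - u**2*v - v**3.
The quadratic part v**2 is a perfect square, so there is a single (double) tangent line v = 0, i.e. y = 3. Restricting the cubic part to that line (v = 0) leaves -2*u**3 ≠ 0, so f is not divisible by v and the branch is v² ≈ 2*u**3 to lowest order — this is a cusp.
Classification: cusp.
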